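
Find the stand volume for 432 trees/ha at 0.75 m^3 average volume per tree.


V_stand = 432 * 0.75 = 324.0 m^3/ha

324.0 m^3/ha


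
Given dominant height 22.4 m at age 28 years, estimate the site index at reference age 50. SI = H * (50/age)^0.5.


50/28 = 1.78571
(1.78571)^0.5 = 1.33630
SI = 22.4 * 1.33630 = 29.9331 ≈ 29.9 m

29.9 m


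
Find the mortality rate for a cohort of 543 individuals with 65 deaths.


Mortality rate = 65 / 543 = 0.119705 ≈ 0.1197

0.1197


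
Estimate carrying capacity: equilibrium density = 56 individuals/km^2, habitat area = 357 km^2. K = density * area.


K = 56 * 357 = 19992 individuals

19992 individuals


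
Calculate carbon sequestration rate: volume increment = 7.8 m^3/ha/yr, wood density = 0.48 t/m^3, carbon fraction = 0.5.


C = 7.8 * 0.48 * 0.5 = 1.872 ≈ 1.87 t C/ha/yr

1.87 t C/ha/yr


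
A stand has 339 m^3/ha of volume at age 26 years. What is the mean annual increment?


MAI = 339 / 26 = 13.0385 ≈ 13.04 m^3/ha/yr

13.04 m^3/ha/yr


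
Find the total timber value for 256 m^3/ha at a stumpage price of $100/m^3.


Value = 256 * 100 = $25600/ha

$25600/ha


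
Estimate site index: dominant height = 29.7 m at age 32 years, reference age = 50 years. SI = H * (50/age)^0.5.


50/32 = 1.56250
(1.56250)^0.5 = 1.25000
SI = 29.7 * 1.25000 = 37.1250 ≈ 37.1 m

37.1 m


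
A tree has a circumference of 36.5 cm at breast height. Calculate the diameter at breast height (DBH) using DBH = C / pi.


DBH = C / pi = 36.5 / 3.141593 = 11.6183 ≈ 11.62 cm

11.62 cm


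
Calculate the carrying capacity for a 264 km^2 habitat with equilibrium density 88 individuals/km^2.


K = 88 * 264 = 23232 individuals

23232 individuals


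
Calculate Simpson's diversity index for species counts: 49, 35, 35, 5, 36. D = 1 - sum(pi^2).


Total N = 49 + 35 + 35 + 5 + 36 = 160
Per-species terms:
  p = 49/160 = 0.306250; p^2 = 0.306250^2 = 0.093789
  p = 35/160 = 0.218750; p^2 = 0.218750^2 = 0.047852
  p = 35/160 = 0.218750; p^2 = 0.218750^2 = 0.047852
  p = 5/160 = 0.031250; p^2 = 0.031250^2 = 0.000977
  p = 36/160 = 0.225000; p^2 = 0.225000^2 = 0.050625
sum(p^2) = 0.093789 + 0.047852 + 0.047852 + 0.000977 + 0.050625 = 0.241095
D = 1 - 0.241095 = 0.758905 ≈ 0.7589

0.7589


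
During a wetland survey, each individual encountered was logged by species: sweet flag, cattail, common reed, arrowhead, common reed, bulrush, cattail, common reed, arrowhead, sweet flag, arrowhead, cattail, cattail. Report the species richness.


Total individuals logged = 13
Distinct species (count of individuals): sweet flag (2), cattail (4), common reed (3), arrowhead (3), bulrush (1)
Species richness = number of distinct species = 5

5


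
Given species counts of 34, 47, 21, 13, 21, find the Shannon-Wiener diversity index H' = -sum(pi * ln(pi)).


Total N = 34 + 47 + 21 + 13 + 21 = 136
Per-species terms:
  p = 34/136 = 0.250000; ln(p) = -1.386294; p*ln(p) = 0.250000 * (-1.386294) = -0.346574
  p = 47/136 = 0.345588; ln(p) = -1.062508; p*ln(p) = 0.345588 * (-1.062508) = -0.367190
  p = 21/136 = 0.154412; ln(p) = -1.868131; p*ln(p) = 0.154412 * (-1.868131) = -0.288462
  p = 13/136 = 0.095588; ln(p) = -2.347708; p*ln(p) = 0.095588 * (-2.347708) = -0.224413
  p = 21/136 = 0.154412; ln(p) = -1.868131; p*ln(p) = 0.154412 * (-1.868131) = -0.288462
sum(p*ln(p)) = (-0.346574) + (-0.367190) + (-0.288462) + (-0.224413) + (-0.288462) = -1.515101
H' = -(-1.515101) = 1.515101 ≈ 1.5151

1.5151


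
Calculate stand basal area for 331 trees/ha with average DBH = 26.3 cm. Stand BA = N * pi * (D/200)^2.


(D/200)^2 = (26.3/200)^2 = 0.1315^2 = 0.01729225
Individual BA = 3.141593 * 0.01729225 = 0.0543252 m^2
Stand BA = 331 * 0.0543252 = 17.9816 ≈ 17.98 m^2/ha

17.98 m^2/ha


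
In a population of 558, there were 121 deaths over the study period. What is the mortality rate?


Mortality rate = 121 / 558 = 0.216846 ≈ 0.2168

0.2168


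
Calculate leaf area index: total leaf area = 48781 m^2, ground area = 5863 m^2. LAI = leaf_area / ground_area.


LAI = 48781 / 5863 = 8.3201 ≈ 8.32

8.32


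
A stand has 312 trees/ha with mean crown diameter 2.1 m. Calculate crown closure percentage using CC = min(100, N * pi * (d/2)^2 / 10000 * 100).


(d/2)^2 = (2.1/2)^2 = 1.05^2 = 1.1025
Crown area = 3.141593 * 1.1025 = 3.46361 m^2
N * area / 10000 * 100 = 312 * 3.46361 / 10000 * 100 = 10.8065
CC = min(100, 10.8065) = 10.8065 ≈ 10.8%

10.8%


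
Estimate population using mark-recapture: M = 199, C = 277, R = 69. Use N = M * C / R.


N = M * C / R = 199 * 277 / 69 = 55123 / 69 = 798.88 ≈ 799

799 individuals


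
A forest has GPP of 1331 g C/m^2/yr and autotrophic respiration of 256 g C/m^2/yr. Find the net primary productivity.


NPP = GPP - Ra = 1331 - 256 = 1075 g C/m^2/yr

1075 g C/m^2/yr


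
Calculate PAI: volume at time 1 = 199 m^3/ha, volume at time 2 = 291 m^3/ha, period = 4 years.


PAI = (V2 - V1) / period = (291 - 199) / 4 = 92 / 4 = 23.00 m^3/ha/yr

23.00 m^3/ha/yr


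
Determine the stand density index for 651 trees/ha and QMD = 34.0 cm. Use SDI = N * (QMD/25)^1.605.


QMD/25 = 34.0/25 = 1.36
(1.36)^1.605 = exp(1.605 * ln(1.36)) = exp(1.605 * 0.307485) = exp(0.493513) = 1.63806
SDI = 651 * 1.63806 = 1066.38 ≈ 1066

1066


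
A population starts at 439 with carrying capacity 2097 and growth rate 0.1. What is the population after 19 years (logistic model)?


(K - N0)/N0 = (2097 - 439)/439 = 1658/439 = 3.77677
r*t = 0.1 * 19 = 1.9; exp(-1.9) = 0.149569
3.77677 * 0.149569 = 0.564888
1 + 0.564888 = 1.56489
N = 2097 / 1.56489 = 1340.03 ≈ 1340

1340


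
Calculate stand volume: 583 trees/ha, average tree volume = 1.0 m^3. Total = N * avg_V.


V_stand = 583 * 1.0 = 583.0 m^3/ha

583.0 m^3/ha


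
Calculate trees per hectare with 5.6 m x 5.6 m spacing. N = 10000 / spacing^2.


N = 10000 / 5.6^2 = 10000 / 31.36 = 318.878 ≈ 319 trees/ha

319 trees/ha


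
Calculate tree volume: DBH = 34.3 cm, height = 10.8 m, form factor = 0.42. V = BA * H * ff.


(D/200)^2 = (34.3/200)^2 = 0.1715^2 = 0.02941225
BA = 3.141593 * 0.02941225 = 0.0924013 m^2
V = 0.0924013 * 10.8 * 0.42 = 0.419132 ≈ 0.419 m^3

0.419 m^3


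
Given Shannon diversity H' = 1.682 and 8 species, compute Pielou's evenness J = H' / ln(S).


ln(8) = 2.07944
J = H' / ln(S) = 1.682 / 2.07944 = 0.808872 ≈ 0.8089

0.8089


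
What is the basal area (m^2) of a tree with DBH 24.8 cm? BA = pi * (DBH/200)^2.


D/200 = 24.8/200 = 0.124 m
(D/200)^2 = 0.124^2 = 0.015376
BA = 3.141593 * 0.015376 = 0.0483051 ≈ 0.0483 m^2

0.0483 m^2


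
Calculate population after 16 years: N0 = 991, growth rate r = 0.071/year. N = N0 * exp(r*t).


r*t = 0.071 * 16 = 1.136
exp(1.136) = 3.11429
N = 991 * 3.11429 = 3086.26 ≈ 3086

3086


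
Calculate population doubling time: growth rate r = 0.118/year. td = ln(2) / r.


td = ln(2) / 0.118 = 0.693147 / 0.118 = 5.87413 ≈ 5.9 years

5.9 years


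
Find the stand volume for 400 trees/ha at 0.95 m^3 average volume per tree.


V_stand = 400 * 0.95 = 380.0 m^3/ha

380.0 m^3/ha


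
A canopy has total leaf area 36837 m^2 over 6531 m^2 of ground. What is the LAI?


LAI = 36837 / 6531 = 5.6403 ≈ 5.64

5.64


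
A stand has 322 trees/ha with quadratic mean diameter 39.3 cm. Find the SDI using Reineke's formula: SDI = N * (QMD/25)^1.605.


QMD/25 = 39.3/25 = 1.572
(1.572)^1.605 = exp(1.605 * ln(1.572)) = exp(1.605 * 0.452349) = exp(0.726020) = 2.06684
SDI = 322 * 2.06684 = 665.522 ≈ 666

666


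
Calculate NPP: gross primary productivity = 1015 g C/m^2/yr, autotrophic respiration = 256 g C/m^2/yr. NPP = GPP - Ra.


NPP = GPP - Ra = 1015 - 256 = 759 g C/m^2/yr

759 g C/m^2/yr


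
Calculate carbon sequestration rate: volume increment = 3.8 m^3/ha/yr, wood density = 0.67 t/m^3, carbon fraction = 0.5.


C = 3.8 * 0.67 * 0.5 = 1.273 ≈ 1.27 t C/ha/yr

1.27 t C/ha/yr


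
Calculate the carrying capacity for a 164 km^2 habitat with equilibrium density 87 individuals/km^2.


K = 87 * 164 = 14268 individuals

14268 individuals


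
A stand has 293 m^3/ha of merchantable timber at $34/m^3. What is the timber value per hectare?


Value = 293 * 34 = $9962/ha

$9962/ha


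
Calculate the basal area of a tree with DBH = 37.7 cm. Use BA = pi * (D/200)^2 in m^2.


D/200 = 37.7/200 = 0.1885 m
(D/200)^2 = 0.1885^2 = 0.03553225
BA = 3.141593 * 0.03553225 = 0.111628 ≈ 0.1116 m^2

0.1116 m^2


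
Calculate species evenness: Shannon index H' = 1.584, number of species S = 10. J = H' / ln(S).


ln(10) = 2.30259
J = H' / ln(S) = 1.584 / 2.30259 = 0.687921 ≈ 0.6879

0.6879


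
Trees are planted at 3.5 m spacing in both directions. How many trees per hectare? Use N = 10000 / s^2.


N = 10000 / 3.5^2 = 10000 / 12.25 = 816.327 ≈ 816 trees/ha

816 trees/ha


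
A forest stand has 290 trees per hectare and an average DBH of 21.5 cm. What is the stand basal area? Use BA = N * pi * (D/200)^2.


(D/200)^2 = (21.5/200)^2 = 0.1075^2 = 0.01155625
Individual BA = 3.141593 * 0.01155625 = 0.0363050 m^2
Stand BA = 290 * 0.0363050 = 10.5285 ≈ 10.53 m^2/ha

10.53 m^2/ha


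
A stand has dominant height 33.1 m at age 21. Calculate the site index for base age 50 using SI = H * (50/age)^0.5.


50/21 = 2.38095
(2.38095)^0.5 = 1.54303
SI = 33.1 * 1.54303 = 51.0743 ≈ 51.1 m

51.1 m


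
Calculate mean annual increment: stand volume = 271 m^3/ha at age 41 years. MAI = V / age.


MAI = 271 / 41 = 6.6098 ≈ 6.61 m^3/ha/yr

6.61 m^3/ha/yr


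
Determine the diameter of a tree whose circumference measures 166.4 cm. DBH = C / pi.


DBH = C / pi = 166.4 / 3.141593 = 52.9668 ≈ 52.97 cm

52.97 cm


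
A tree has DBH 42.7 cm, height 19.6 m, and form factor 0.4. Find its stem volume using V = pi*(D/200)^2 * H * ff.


(D/200)^2 = (42.7/200)^2 = 0.2135^2 = 0.04558225
BA = 3.141593 * 0.04558225 = 0.143201 m^2
V = 0.143201 * 19.6 * 0.4 = 1.12270 ≈ 1.123 m^3

1.123 m^3


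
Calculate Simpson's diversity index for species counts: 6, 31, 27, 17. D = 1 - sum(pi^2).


Total N = 6 + 31 + 27 + 17 = 81
Per-species terms:
  p = 6/81 = 0.074074; p^2 = 0.074074^2 = 0.005487
  p = 31/81 = 0.382716; p^2 = 0.382716^2 = 0.146472
  p = 27/81 = 0.333333; p^2 = 0.333333^2 = 0.111111
  p = 17/81 = 0.209877; p^2 = 0.209877^2 = 0.044048
sum(p^2) = 0.005487 + 0.146472 + 0.111111 + 0.044048 = 0.307118
D = 1 - 0.307118 = 0.692882 ≈ 0.6929

0.6929


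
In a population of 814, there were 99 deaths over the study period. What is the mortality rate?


Mortality rate = 99 / 814 = 0.121622 ≈ 0.1216

0.1216


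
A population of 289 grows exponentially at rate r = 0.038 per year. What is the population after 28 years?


r*t = 0.038 * 28 = 1.064
exp(1.064) = 2.89794
N = 289 * 2.89794 = 837.505 ≈ 838

838


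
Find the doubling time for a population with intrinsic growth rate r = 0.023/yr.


td = ln(2) / 0.023 = 0.693147 / 0.023 = 30.1368 ≈ 30.1 years

30.1 years


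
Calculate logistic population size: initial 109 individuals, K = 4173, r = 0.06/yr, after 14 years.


(K - N0)/N0 = (4173 - 109)/109 = 4064/109 = 37.2844
r*t = 0.06 * 14 = 0.84; exp(-0.84) = 0.431711
37.2844 * 0.431711 = 16.0961
1 + 16.0961 = 17.0961
N = 4173 / 17.0961 = 244.091 ≈ 244

244


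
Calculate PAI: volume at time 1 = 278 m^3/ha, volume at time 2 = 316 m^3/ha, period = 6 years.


PAI = (V2 - V1) / period = (316 - 278) / 6 = 38 / 6 = 6.3333 ≈ 6.33 m^3/ha/yr

6.33 m^3/ha/yr


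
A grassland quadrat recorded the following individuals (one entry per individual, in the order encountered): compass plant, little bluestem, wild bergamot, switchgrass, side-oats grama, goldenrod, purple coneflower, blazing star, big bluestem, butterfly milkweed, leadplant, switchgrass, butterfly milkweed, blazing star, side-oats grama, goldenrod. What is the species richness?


Total individuals logged = 16
Distinct species (count of individuals): compass plant (1), little bluestem (1), wild bergamot (1), switchgrass (2), side-oats grama (2), goldenrod (2), purple coneflower (1), blazing star (2), big bluestem (1), butterfly milkweed (2), leadplant (1)
Species richness = number of distinct species = 11

11


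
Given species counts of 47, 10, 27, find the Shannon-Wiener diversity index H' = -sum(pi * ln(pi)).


Total N = 47 + 10 + 27 = 84
Per-species terms:
  p = 47/84 = 0.559524; ln(p) = -0.580669; p*ln(p) = 0.559524 * (-0.580669) = -0.324898
  p = 10/84 = 0.119048; ln(p) = -2.128229; p*ln(p) = 0.119048 * (-2.128229) = -0.253361
  p = 27/84 = 0.321429; ln(p) = -1.134979; p*ln(p) = 0.321429 * (-1.134979) = -0.364815
sum(p*ln(p)) = (-0.324898) + (-0.253361) + (-0.364815) = -0.943074
H' = -(-0.943074) = 0.943074 ≈ 0.9431

0.9431


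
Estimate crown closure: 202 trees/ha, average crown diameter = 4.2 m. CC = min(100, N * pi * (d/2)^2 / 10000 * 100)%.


(d/2)^2 = (4.2/2)^2 = 2.1^2 = 4.41
Crown area = 3.141593 * 4.41 = 13.8544 m^2
N * area / 10000 * 100 = 202 * 13.8544 / 10000 * 100 = 27.9859
CC = min(100, 27.9859) = 27.9859 ≈ 28.0%

28.0%


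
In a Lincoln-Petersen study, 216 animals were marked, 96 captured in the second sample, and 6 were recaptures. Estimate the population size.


N = M * C / R = 216 * 96 / 6 = 20736 / 6 = 3456

3456 individuals


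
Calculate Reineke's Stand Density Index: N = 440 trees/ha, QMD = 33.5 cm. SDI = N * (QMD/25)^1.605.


QMD/25 = 33.5/25 = 1.34
(1.34)^1.605 = exp(1.605 * ln(1.34)) = exp(1.605 * 0.292670) = exp(0.469735) = 1.59957
SDI = 440 * 1.59957 = 703.811 ≈ 704

704


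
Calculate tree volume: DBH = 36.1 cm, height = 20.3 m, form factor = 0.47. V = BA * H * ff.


(D/200)^2 = (36.1/200)^2 = 0.1805^2 = 0.03258025
BA = 3.141593 * 0.03258025 = 0.102354 m^2
V = 0.102354 * 20.3 * 0.47 = 0.976560 ≈ 0.977 m^3

0.977 m^3


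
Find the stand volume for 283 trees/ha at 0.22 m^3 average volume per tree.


V_stand = 283 * 0.22 = 62.26 ≈ 62.3 m^3/ha

62.3 m^3/ha


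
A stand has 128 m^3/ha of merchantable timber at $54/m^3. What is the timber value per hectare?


Value = 128 * 54 = $6912/ha

$6912/ha


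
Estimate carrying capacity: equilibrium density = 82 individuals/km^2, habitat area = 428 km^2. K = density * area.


K = 82 * 428 = 35096 individuals

35096 individuals


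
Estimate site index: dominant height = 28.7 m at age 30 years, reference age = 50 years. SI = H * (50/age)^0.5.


50/30 = 1.66667
(1.66667)^0.5 = 1.29100
SI = 28.7 * 1.29100 = 37.0517 ≈ 37.1 m

37.1 m


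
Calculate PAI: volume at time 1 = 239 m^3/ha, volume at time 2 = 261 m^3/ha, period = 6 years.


PAI = (V2 - V1) / period = (261 - 239) / 6 = 22 / 6 = 3.6667 ≈ 3.67 m^3/ha/yr

3.67 m^3/ha/yr


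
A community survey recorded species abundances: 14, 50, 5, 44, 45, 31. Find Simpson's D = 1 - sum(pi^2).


Total N = 14 + 50 + 5 + 44 + 45 + 31 = 189
Per-species terms:
  p = 14/189 = 0.074074; p^2 = 0.074074^2 = 0.005487
  p = 50/189 = 0.264550; p^2 = 0.264550^2 = 0.069987
  p = 5/189 = 0.026455; p^2 = 0.026455^2 = 0.000700
  p = 44/189 = 0.232804; p^2 = 0.232804^2 = 0.054198
  p = 45/189 = 0.238095; p^2 = 0.238095^2 = 0.056689
  p = 31/189 = 0.164021; p^2 = 0.164021^2 = 0.026903
sum(p^2) = 0.005487 + 0.069987 + 0.000700 + 0.054198 + 0.056689 + 0.026903 = 0.213964
D = 1 - 0.213964 = 0.786036 ≈ 0.7860

0.7860


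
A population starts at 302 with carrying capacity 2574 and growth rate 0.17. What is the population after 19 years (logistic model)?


(K - N0)/N0 = (2574 - 302)/302 = 2272/302 = 7.52318
r*t = 0.17 * 19 = 3.23; exp(-3.23) = 0.0395575
7.52318 * 0.0395575 = 0.297598
1 + 0.297598 = 1.29760
N = 2574 / 1.29760 = 1983.66 ≈ 1984

1984


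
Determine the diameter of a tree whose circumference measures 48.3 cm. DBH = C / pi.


DBH = C / pi = 48.3 / 3.141593 = 15.3744 ≈ 15.37 cm

15.37 cm


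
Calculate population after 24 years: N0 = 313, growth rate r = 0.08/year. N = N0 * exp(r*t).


r*t = 0.08 * 24 = 1.92
exp(1.92) = 6.82096
N = 313 * 6.82096 = 2134.96 ≈ 2135

2135


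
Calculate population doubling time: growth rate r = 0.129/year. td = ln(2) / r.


td = ln(2) / 0.129 = 0.693147 / 0.129 = 5.37323 ≈ 5.4 years

5.4 years


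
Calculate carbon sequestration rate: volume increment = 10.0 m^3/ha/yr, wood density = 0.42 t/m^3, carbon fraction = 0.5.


C = 10.0 * 0.42 * 0.5 = 2.10 t C/ha/yr

2.10 t C/ha/yr


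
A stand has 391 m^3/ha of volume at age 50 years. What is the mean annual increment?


MAI = 391 / 50 = 7.82 m^3/ha/yr

7.82 m^3/ha/yr


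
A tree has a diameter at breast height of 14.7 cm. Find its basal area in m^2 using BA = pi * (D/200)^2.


D/200 = 14.7/200 = 0.0735 m
(D/200)^2 = 0.0735^2 = 0.00540225
BA = 3.141593 * 0.00540225 = 0.0169717 ≈ 0.0170 m^2

0.0170 m^2


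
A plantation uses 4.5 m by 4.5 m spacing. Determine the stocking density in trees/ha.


N = 10000 / 4.5^2 = 10000 / 20.25 = 493.827 ≈ 494 trees/ha

494 trees/ha


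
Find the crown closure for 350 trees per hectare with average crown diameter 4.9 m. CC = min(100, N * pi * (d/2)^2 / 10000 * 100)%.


(d/2)^2 = (4.9/2)^2 = 2.45^2 = 6.0025
Crown area = 3.141593 * 6.0025 = 18.8574 m^2
N * area / 10000 * 100 = 350 * 18.8574 / 10000 * 100 = 66.0009
CC = min(100, 66.0009) = 66.0009 ≈ 66.0%

66.0%


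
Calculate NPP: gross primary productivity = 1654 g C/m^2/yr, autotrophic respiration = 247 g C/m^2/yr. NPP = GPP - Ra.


NPP = GPP - Ra = 1654 - 247 = 1407 g C/m^2/yr

1407 g C/m^2/yr


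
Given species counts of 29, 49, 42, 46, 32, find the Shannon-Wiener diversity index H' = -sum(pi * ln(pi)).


Total N = 29 + 49 + 42 + 46 + 32 = 198
Per-species terms:
  p = 29/198 = 0.146465; ln(p) = -1.920969; p*ln(p) = 0.146465 * (-1.920969) = -0.281355
  p = 49/198 = 0.247475; ln(p) = -1.396446; p*ln(p) = 0.247475 * (-1.396446) = -0.345585
  p = 42/198 = 0.212121; ln(p) = -1.550598; p*ln(p) = 0.212121 * (-1.550598) = -0.328914
  p = 46/198 = 0.232323; ln(p) = -1.459627; p*ln(p) = 0.232323 * (-1.459627) = -0.339105
  p = 32/198 = 0.161616; ln(p) = -1.822532; p*ln(p) = 0.161616 * (-1.822532) = -0.294550
sum(p*ln(p)) = (-0.281355) + (-0.345585) + (-0.328914) + (-0.339105) + (-0.294550) = -1.589509
H' = -(-1.589509) = 1.589509 ≈ 1.5895

1.5895


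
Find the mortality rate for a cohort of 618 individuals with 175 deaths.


Mortality rate = 175 / 618 = 0.283172 ≈ 0.2832

0.2832


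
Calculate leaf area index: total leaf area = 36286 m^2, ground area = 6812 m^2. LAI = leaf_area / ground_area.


LAI = 36286 / 6812 = 5.3268 ≈ 5.33

5.33


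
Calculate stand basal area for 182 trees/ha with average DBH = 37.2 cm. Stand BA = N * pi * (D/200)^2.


(D/200)^2 = (37.2/200)^2 = 0.186^2 = 0.034596
Individual BA = 3.141593 * 0.034596 = 0.108687 m^2
Stand BA = 182 * 0.108687 = 19.7810 ≈ 19.78 m^2/ha

19.78 m^2/ha


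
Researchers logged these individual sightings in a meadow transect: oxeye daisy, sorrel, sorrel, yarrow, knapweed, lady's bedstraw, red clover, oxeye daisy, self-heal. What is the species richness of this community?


Total individuals logged = 9
Distinct species (count of individuals): oxeye daisy (2), sorrel (2), yarrow (1), knapweed (1), lady's bedstraw (1), red clover (1), self-heal (1)
Species richness = number of distinct species = 7

7


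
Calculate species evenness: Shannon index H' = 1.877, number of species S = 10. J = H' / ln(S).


ln(10) = 2.30259
J = H' / ln(S) = 1.877 / 2.30259 = 0.815169 ≈ 0.8152

0.8152


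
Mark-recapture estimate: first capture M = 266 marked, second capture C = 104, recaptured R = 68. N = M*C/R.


N = M * C / R = 266 * 104 / 68 = 27664 / 68 = 406.82 ≈ 407

407 individuals


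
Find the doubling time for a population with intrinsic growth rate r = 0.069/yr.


td = ln(2) / 0.069 = 0.693147 / 0.069 = 10.0456 ≈ 10.0 years

10.0 years


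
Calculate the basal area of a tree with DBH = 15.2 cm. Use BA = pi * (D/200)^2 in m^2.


D/200 = 15.2/200 = 0.076 m
(D/200)^2 = 0.076^2 = 0.005776
BA = 3.141593 * 0.005776 = 0.0181458 ≈ 0.0181 m^2

0.0181 m^2


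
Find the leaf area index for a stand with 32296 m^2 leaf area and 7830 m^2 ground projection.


LAI = 32296 / 7830 = 4.1246 ≈ 4.12

4.12


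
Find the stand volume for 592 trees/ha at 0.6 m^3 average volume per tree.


V_stand = 592 * 0.6 = 355.2 m^3/ha

355.2 m^3/ha


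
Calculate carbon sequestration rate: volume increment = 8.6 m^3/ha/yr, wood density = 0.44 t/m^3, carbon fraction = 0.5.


C = 8.6 * 0.44 * 0.5 = 1.892 ≈ 1.89 t C/ha/yr

1.89 t C/ha/yr


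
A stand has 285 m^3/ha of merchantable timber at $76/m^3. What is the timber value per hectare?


Value = 285 * 76 = $21660/ha

$21660/ha


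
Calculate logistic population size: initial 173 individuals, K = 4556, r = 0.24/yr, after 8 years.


(K - N0)/N0 = (4556 - 173)/173 = 4383/173 = 25.3353
r*t = 0.24 * 8 = 1.92; exp(-1.92) = 0.146607
25.3353 * 0.146607 = 3.71433
1 + 3.71433 = 4.71433
N = 4556 / 4.71433 = 966.415 ≈ 966

966


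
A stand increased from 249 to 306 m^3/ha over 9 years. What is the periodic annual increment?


PAI = (V2 - V1) / period = (306 - 249) / 9 = 57 / 9 = 6.3333 ≈ 6.33 m^3/ha/yr

6.33 m^3/ha/yr


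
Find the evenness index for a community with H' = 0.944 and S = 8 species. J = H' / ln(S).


ln(8) = 2.07944
J = H' / ln(S) = 0.944 / 2.07944 = 0.453968 ≈ 0.4540

0.4540


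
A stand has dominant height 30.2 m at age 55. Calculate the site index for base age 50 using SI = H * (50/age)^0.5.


50/55 = 0.909091
(0.909091)^0.5 = 0.953463
SI = 30.2 * 0.953463 = 28.7946 ≈ 28.8 m

28.8 m


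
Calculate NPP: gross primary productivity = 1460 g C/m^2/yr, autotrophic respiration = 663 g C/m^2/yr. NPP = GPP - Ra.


NPP = GPP - Ra = 1460 - 663 = 797 g C/m^2/yr

797 g C/m^2/yr


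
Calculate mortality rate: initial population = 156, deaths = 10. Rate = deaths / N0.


Mortality rate = 10 / 156 = 0.064103 ≈ 0.0641

0.0641


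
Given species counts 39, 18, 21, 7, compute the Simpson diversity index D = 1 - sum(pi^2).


Total N = 39 + 18 + 21 + 7 = 85
Per-species terms:
  p = 39/85 = 0.458824; p^2 = 0.458824^2 = 0.210519
  p = 18/85 = 0.211765; p^2 = 0.211765^2 = 0.044844
  p = 21/85 = 0.247059; p^2 = 0.247059^2 = 0.061038
  p = 7/85 = 0.082353; p^2 = 0.082353^2 = 0.006782
sum(p^2) = 0.210519 + 0.044844 + 0.061038 + 0.006782 = 0.323183
D = 1 - 0.323183 = 0.676817 ≈ 0.6768

0.6768


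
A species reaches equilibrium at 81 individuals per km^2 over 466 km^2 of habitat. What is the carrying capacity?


K = 81 * 466 = 37746 individuals

37746 individuals


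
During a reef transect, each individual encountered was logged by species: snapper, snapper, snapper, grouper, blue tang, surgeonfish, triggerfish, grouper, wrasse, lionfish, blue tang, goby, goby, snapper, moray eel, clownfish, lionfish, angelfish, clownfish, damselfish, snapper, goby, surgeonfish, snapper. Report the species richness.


Total individuals logged = 24
Distinct species (count of individuals): snapper (6), grouper (2), blue tang (2), surgeonfish (2), triggerfish (1), wrasse (1), lionfish (2), goby (3), moray eel (1), clownfish (2), angelfish (1), damselfish (1)
Species richness = number of distinct species = 12

12


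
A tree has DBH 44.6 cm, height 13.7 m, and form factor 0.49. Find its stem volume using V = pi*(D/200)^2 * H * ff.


(D/200)^2 = (44.6/200)^2 = 0.223^2 = 0.049729
BA = 3.141593 * 0.049729 = 0.156228 m^2
V = 0.156228 * 13.7 * 0.49 = 1.04876 ≈ 1.049 m^3

1.049 m^3


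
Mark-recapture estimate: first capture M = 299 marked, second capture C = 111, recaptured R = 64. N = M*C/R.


N = M * C / R = 299 * 111 / 64 = 33189 / 64 = 518.58 ≈ 519

519 individuals


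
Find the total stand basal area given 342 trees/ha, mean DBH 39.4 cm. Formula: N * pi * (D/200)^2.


(D/200)^2 = (39.4/200)^2 = 0.197^2 = 0.038809
Individual BA = 3.141593 * 0.038809 = 0.121922 m^2
Stand BA = 342 * 0.121922 = 41.6973 ≈ 41.70 m^2/ha

41.70 m^2/ha


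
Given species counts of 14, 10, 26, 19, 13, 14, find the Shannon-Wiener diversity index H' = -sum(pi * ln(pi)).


Total N = 14 + 10 + 26 + 19 + 13 + 14 = 96
Per-species terms:
  p = 14/96 = 0.145833; ln(p) = -1.925293; p*ln(p) = 0.145833 * (-1.925293) = -0.280771
  p = 10/96 = 0.104167; ln(p) = -2.261760; p*ln(p) = 0.104167 * (-2.261760) = -0.235601
  p = 26/96 = 0.270833; ln(p) = -1.306253; p*ln(p) = 0.270833 * (-1.306253) = -0.353776
  p = 19/96 = 0.197917; ln(p) = -1.619908; p*ln(p) = 0.197917 * (-1.619908) = -0.320607
  p = 13/96 = 0.135417; ln(p) = -1.999396; p*ln(p) = 0.135417 * (-1.999396) = -0.270752
  p = 14/96 = 0.145833; ln(p) = -1.925293; p*ln(p) = 0.145833 * (-1.925293) = -0.280771
sum(p*ln(p)) = (-0.280771) + (-0.235601) + (-0.353776) + (-0.320607) + (-0.270752) + (-0.280771) = -1.742278
H' = -(-1.742278) = 1.742278 ≈ 1.7423

1.7423


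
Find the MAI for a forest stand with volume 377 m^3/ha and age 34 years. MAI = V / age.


MAI = 377 / 34 = 11.0882 ≈ 11.09 m^3/ha/yr

11.09 m^3/ha/yr


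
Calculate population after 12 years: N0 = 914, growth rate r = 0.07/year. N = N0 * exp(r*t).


r*t = 0.07 * 12 = 0.84
exp(0.84) = 2.31637
N = 914 * 2.31637 = 2117.16 ≈ 2117

2117


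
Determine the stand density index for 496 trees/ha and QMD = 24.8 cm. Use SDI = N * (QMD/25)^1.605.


QMD/25 = 24.8/25 = 0.992
(0.992)^1.605 = exp(1.605 * ln(0.992)) = exp(1.605 * (-0.00803217)) = exp(-0.0128916) = 0.987191
SDI = 496 * 0.987191 = 489.647 ≈ 490

490


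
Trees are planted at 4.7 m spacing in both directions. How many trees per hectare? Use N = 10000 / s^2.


N = 10000 / 4.7^2 = 10000 / 22.09 = 452.694 ≈ 453 trees/ha

453 trees/ha


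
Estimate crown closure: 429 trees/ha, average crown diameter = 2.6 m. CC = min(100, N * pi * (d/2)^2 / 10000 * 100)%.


(d/2)^2 = (2.6/2)^2 = 1.3^2 = 1.69
Crown area = 3.141593 * 1.69 = 5.30929 m^2
N * area / 10000 * 100 = 429 * 5.30929 / 10000 * 100 = 22.7769
CC = min(100, 22.7769) = 22.7769 ≈ 22.8%

22.8%


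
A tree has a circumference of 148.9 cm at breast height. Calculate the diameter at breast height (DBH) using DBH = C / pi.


DBH = C / pi = 148.9 / 3.141593 = 47.3963 ≈ 47.40 cm

47.40 cm


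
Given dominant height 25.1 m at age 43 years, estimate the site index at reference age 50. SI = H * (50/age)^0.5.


50/43 = 1.16279
(1.16279)^0.5 = 1.07833
SI = 25.1 * 1.07833 = 27.0661 ≈ 27.1 m

27.1 m


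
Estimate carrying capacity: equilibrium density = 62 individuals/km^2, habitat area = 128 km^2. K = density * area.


K = 62 * 128 = 7936 individuals

7936 individuals


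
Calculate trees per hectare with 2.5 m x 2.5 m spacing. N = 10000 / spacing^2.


N = 10000 / 2.5^2 = 10000 / 6.25 = 1600.00 ≈ 1600 trees/ha

1600 trees/ha


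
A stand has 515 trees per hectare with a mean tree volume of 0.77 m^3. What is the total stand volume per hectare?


V_stand = 515 * 0.77 = 396.55 ≈ 396.6 m^3/ha

396.6 m^3/ha


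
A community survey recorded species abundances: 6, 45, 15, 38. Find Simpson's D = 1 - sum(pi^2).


Total N = 6 + 45 + 15 + 38 = 104
Per-species terms:
  p = 6/104 = 0.057692; p^2 = 0.057692^2 = 0.003328
  p = 45/104 = 0.432692; p^2 = 0.432692^2 = 0.187222
  p = 15/104 = 0.144231; p^2 = 0.144231^2 = 0.020803
  p = 38/104 = 0.365385; p^2 = 0.365385^2 = 0.133506
sum(p^2) = 0.003328 + 0.187222 + 0.020803 + 0.133506 = 0.344859
D = 1 - 0.344859 = 0.655141 ≈ 0.6551

0.6551


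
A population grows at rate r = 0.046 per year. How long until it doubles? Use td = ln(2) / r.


td = ln(2) / 0.046 = 0.693147 / 0.046 = 15.0684 ≈ 15.1 years

15.1 years


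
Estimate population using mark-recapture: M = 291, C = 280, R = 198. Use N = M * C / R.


N = M * C / R = 291 * 280 / 198 = 81480 / 198 = 411.52 ≈ 412

412 individuals


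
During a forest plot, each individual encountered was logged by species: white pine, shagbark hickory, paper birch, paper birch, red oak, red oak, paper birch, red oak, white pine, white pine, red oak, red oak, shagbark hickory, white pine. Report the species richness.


Total individuals logged = 14
Distinct species (count of individuals): white pine (4), shagbark hickory (2), paper birch (3), red oak (5)
Species richness = number of distinct species = 4

4


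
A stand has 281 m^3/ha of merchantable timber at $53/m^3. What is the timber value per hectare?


Value = 281 * 53 = $14893/ha

$14893/ha


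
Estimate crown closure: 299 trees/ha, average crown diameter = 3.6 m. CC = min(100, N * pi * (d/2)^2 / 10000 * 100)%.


(d/2)^2 = (3.6/2)^2 = 1.8^2 = 3.24
Crown area = 3.141593 * 3.24 = 10.1788 m^2
N * area / 10000 * 100 = 299 * 10.1788 / 10000 * 100 = 30.4346
CC = min(100, 30.4346) = 30.4346 ≈ 30.4%

30.4%


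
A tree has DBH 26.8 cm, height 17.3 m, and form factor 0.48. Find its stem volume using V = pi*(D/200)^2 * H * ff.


(D/200)^2 = (26.8/200)^2 = 0.134^2 = 0.017956
BA = 3.141593 * 0.017956 = 0.0564104 m^2
V = 0.0564104 * 17.3 * 0.48 = 0.468432 ≈ 0.468 m^3

0.468 m^3


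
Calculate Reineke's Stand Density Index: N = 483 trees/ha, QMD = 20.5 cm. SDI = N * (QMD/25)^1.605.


QMD/25 = 20.5/25 = 0.82
(0.82)^1.605 = exp(1.605 * ln(0.82)) = exp(1.605 * (-0.198451)) = exp(-0.318514) = 0.727229
SDI = 483 * 0.727229 = 351.252 ≈ 351

351


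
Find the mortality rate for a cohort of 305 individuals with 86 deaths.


Mortality rate = 86 / 305 = 0.281967 ≈ 0.2820

0.2820


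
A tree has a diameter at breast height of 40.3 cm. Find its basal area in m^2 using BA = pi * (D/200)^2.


D/200 = 40.3/200 = 0.2015 m
(D/200)^2 = 0.2015^2 = 0.04060225
BA = 3.141593 * 0.04060225 = 0.127556 ≈ 0.1276 m^2

0.1276 m^2


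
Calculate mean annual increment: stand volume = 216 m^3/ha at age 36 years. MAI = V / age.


MAI = 216 / 36 = 6.00 m^3/ha/yr

6.00 m^3/ha/yr


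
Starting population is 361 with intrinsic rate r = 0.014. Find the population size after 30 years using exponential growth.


r*t = 0.014 * 30 = 0.42
exp(0.42) = 1.52196
N = 361 * 1.52196 = 549.428 ≈ 549

549


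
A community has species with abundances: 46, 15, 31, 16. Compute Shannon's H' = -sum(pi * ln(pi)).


Total N = 46 + 15 + 31 + 16 = 108
Per-species terms:
  p = 46/108 = 0.425926; ln(p) = -0.853490; p*ln(p) = 0.425926 * (-0.853490) = -0.363524
  p = 15/108 = 0.138889; ln(p) = -1.974080; p*ln(p) = 0.138889 * (-1.974080) = -0.274178
  p = 31/108 = 0.287037; ln(p) = -1.248144; p*ln(p) = 0.287037 * (-1.248144) = -0.358264
  p = 16/108 = 0.148148; ln(p) = -1.909544; p*ln(p) = 0.148148 * (-1.909544) = -0.282895
sum(p*ln(p)) = (-0.363524) + (-0.274178) + (-0.358264) + (-0.282895) = -1.278861
H' = -(-1.278861) = 1.278861 ≈ 1.2789

1.2789


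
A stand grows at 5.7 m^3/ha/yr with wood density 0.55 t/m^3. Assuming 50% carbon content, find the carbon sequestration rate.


C = 5.7 * 0.55 * 0.5 = 1.5675 ≈ 1.57 t C/ha/yr

1.57 t C/ha/yr


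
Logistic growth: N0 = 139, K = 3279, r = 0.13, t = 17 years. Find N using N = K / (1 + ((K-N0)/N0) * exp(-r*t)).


(K - N0)/N0 = (3279 - 139)/139 = 3140/139 = 22.5899
r*t = 0.13 * 17 = 2.21; exp(-2.21) = 0.109701
22.5899 * 0.109701 = 2.47813
1 + 2.47813 = 3.47813
N = 3279 / 3.47813 = 942.748 ≈ 943

943


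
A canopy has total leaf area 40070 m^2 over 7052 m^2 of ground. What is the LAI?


LAI = 40070 / 7052 = 5.6821 ≈ 5.68

5.68


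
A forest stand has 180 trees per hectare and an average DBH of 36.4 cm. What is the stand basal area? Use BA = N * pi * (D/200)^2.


(D/200)^2 = (36.4/200)^2 = 0.182^2 = 0.033124
Individual BA = 3.141593 * 0.033124 = 0.104062 m^2
Stand BA = 180 * 0.104062 = 18.7312 ≈ 18.73 m^2/ha

18.73 m^2/ha


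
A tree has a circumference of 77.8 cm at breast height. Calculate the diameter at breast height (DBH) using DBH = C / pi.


DBH = C / pi = 77.8 / 3.141593 = 24.7645 ≈ 24.76 cm

24.76 cm


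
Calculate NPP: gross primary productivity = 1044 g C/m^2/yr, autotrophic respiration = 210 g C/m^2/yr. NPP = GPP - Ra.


NPP = GPP - Ra = 1044 - 210 = 834 g C/m^2/yr

834 g C/m^2/yr


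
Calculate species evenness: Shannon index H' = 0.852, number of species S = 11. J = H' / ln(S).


ln(11) = 2.39790
J = H' / ln(S) = 0.852 / 2.39790 = 0.355311 ≈ 0.3553

0.3553


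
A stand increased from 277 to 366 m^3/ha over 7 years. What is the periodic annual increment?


PAI = (V2 - V1) / period = (366 - 277) / 7 = 89 / 7 = 12.7143 ≈ 12.71 m^3/ha/yr

12.71 m^3/ha/yr


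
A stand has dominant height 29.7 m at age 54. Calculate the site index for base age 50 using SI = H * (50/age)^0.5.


50/54 = 0.925926
(0.925926)^0.5 = 0.962250
SI = 29.7 * 0.962250 = 28.5788 ≈ 28.6 m

28.6 m


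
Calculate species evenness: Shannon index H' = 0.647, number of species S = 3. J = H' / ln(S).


ln(3) = 1.09861
J = H' / ln(S) = 0.647 / 1.09861 = 0.588926 ≈ 0.5889

0.5889


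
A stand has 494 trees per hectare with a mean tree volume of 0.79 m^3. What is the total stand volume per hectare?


V_stand = 494 * 0.79 = 390.26 ≈ 390.3 m^3/ha

390.3 m^3/ha


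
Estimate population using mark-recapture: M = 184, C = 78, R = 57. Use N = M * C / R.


N = M * C / R = 184 * 78 / 57 = 14352 / 57 = 251.79 ≈ 252

252 individuals


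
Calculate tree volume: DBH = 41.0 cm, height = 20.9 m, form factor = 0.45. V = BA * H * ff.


(D/200)^2 = (41.0/200)^2 = 0.205^2 = 0.042025
BA = 3.141593 * 0.042025 = 0.132025 m^2
V = 0.132025 * 20.9 * 0.45 = 1.24170 ≈ 1.242 m^3

1.242 m^3


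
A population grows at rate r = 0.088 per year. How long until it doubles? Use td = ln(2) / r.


td = ln(2) / 0.088 = 0.693147 / 0.088 = 7.87667 ≈ 7.9 years

7.9 years


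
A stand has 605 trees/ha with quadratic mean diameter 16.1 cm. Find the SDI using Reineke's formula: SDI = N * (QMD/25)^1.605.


QMD/25 = 16.1/25 = 0.644
(0.644)^1.605 = exp(1.605 * ln(0.644)) = exp(1.605 * (-0.440057)) = exp(-0.706291) = 0.493471
SDI = 605 * 0.493471 = 298.550 ≈ 299

299


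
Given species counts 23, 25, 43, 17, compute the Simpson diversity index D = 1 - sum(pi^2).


Total N = 23 + 25 + 43 + 17 = 108
Per-species terms:
  p = 23/108 = 0.212963; p^2 = 0.212963^2 = 0.045353
  p = 25/108 = 0.231481; p^2 = 0.231481^2 = 0.053583
  p = 43/108 = 0.398148; p^2 = 0.398148^2 = 0.158522
  p = 17/108 = 0.157407; p^2 = 0.157407^2 = 0.024777
sum(p^2) = 0.045353 + 0.053583 + 0.158522 + 0.024777 = 0.282235
D = 1 - 0.282235 = 0.717765 ≈ 0.7178

0.7178


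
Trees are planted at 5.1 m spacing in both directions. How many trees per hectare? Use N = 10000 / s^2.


N = 10000 / 5.1^2 = 10000 / 26.01 = 384.468 ≈ 384 trees/ha

384 trees/ha


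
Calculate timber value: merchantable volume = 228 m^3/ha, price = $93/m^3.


Value = 228 * 93 = $21204/ha

$21204/ha


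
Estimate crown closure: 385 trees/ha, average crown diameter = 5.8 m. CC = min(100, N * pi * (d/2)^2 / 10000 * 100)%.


(d/2)^2 = (5.8/2)^2 = 2.9^2 = 8.41
Crown area = 3.141593 * 8.41 = 26.4208 m^2
N * area / 10000 * 100 = 385 * 26.4208 / 10000 * 100 = 101.720
CC = min(100, 101.720) = 100%

100%


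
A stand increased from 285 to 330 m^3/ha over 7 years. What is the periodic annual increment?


PAI = (V2 - V1) / period = (330 - 285) / 7 = 45 / 7 = 6.4286 ≈ 6.43 m^3/ha/yr

6.43 m^3/ha/yr


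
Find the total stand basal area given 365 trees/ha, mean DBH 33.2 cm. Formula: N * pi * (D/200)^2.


(D/200)^2 = (33.2/200)^2 = 0.166^2 = 0.027556
Individual BA = 3.141593 * 0.027556 = 0.0865697 m^2
Stand BA = 365 * 0.0865697 = 31.5979 ≈ 31.60 m^2/ha

31.60 m^2/ha


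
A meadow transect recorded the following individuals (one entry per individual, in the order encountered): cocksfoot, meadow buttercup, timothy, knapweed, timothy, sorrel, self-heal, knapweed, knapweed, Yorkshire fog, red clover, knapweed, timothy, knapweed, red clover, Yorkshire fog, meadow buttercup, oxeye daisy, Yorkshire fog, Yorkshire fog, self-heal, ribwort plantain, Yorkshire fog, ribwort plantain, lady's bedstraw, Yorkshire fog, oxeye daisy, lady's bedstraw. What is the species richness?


Total individuals logged = 28
Distinct species (count of individuals): cocksfoot (1), meadow buttercup (2), timothy (3), knapweed (5), sorrel (1), self-heal (2), Yorkshire fog (6), red clover (2), oxeye daisy (2), ribwort plantain (2), lady's bedstraw (2)
Species richness = number of distinct species = 11

11


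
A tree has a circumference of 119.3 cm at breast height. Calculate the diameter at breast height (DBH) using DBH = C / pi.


DBH = C / pi = 119.3 / 3.141593 = 37.9744 ≈ 37.97 cm

37.97 cm


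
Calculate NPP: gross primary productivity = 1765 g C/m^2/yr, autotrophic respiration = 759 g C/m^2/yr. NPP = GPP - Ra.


NPP = GPP - Ra = 1765 - 759 = 1006 g C/m^2/yr

1006 g C/m^2/yr


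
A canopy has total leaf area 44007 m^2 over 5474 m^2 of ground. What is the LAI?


LAI = 44007 / 5474 = 8.0393 ≈ 8.04

8.04


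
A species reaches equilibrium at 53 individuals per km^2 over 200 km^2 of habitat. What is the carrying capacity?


K = 53 * 200 = 10600 individuals

10600 individuals


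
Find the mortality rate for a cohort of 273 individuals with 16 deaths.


Mortality rate = 16 / 273 = 0.058608 ≈ 0.0586

0.0586


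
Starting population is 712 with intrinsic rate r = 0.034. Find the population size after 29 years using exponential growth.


r*t = 0.034 * 29 = 0.986
exp(0.986) = 2.68049
N = 712 * 2.68049 = 1908.51 ≈ 1909

1909


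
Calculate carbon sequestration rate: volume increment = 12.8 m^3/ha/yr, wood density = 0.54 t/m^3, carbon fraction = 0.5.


C = 12.8 * 0.54 * 0.5 = 3.456 ≈ 3.46 t C/ha/yr

3.46 t C/ha/yr


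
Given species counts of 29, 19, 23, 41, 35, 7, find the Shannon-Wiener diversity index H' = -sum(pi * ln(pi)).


Total N = 29 + 19 + 23 + 41 + 35 + 7 = 154
Per-species terms:
  p = 29/154 = 0.188312; ln(p) = -1.669655; p*ln(p) = 0.188312 * (-1.669655) = -0.314416
  p = 19/154 = 0.123377; ln(p) = -2.092511; p*ln(p) = 0.123377 * (-2.092511) = -0.258168
  p = 23/154 = 0.149351; ln(p) = -1.901456; p*ln(p) = 0.149351 * (-1.901456) = -0.283984
  p = 41/154 = 0.266234; ln(p) = -1.323380; p*ln(p) = 0.266234 * (-1.323380) = -0.352329
  p = 35/154 = 0.227273; ln(p) = -1.481603; p*ln(p) = 0.227273 * (-1.481603) = -0.336728
  p = 7/154 = 0.045455; ln(p) = -3.091032; p*ln(p) = 0.045455 * (-3.091032) = -0.140503
sum(p*ln(p)) = (-0.314416) + (-0.258168) + (-0.283984) + (-0.352329) + (-0.336728) + (-0.140503) = -1.686128
H' = -(-1.686128) = 1.686128 ≈ 1.6861

1.6861


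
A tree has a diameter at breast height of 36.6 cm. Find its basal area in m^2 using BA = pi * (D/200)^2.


D/200 = 36.6/200 = 0.183 m
(D/200)^2 = 0.183^2 = 0.033489
BA = 3.141593 * 0.033489 = 0.105209 ≈ 0.1052 m^2

0.1052 m^2


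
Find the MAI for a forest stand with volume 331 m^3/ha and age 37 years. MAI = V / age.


MAI = 331 / 37 = 8.9459 ≈ 8.95 m^3/ha/yr

8.95 m^3/ha/yr


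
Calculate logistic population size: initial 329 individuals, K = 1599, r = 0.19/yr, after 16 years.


(K - N0)/N0 = (1599 - 329)/329 = 1270/329 = 3.86018
r*t = 0.19 * 16 = 3.04; exp(-3.04) = 0.0478349
3.86018 * 0.0478349 = 0.184651
1 + 0.184651 = 1.18465
N = 1599 / 1.18465 = 1349.77 ≈ 1350

1350


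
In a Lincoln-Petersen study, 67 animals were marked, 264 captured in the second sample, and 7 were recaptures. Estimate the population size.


N = M * C / R = 67 * 264 / 7 = 17688 / 7 = 2526.86 ≈ 2527

2527 individuals


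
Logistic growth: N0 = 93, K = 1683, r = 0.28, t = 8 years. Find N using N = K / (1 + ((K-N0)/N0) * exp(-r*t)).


(K - N0)/N0 = (1683 - 93)/93 = 1590/93 = 17.0968
r*t = 0.28 * 8 = 2.24; exp(-2.24) = 0.106459
17.0968 * 0.106459 = 1.82011
1 + 1.82011 = 2.82011
N = 1683 / 2.82011 = 596.785 ≈ 597

597
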